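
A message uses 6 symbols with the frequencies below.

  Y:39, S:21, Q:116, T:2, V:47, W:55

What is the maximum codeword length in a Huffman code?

Merge the two lowest-weight nodes at each step:
T(2) + S(21) → 23
23 + Y(39) → 62
V(47) + W(55) → 102
62 + 102 → 164
Q(116) + 164 → 280
The first pair merged (T, S) ends up deepest, at depth 4.

4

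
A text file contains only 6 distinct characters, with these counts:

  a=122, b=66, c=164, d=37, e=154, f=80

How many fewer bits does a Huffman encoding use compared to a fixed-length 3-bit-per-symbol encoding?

Fixed-length: 3 bits × 623 symbols = 1869 bits.
Huffman merges:
d(37) + b(66) → 103
f(80) + 103 → 183
a(122) + e(154) → 276
c(164) + 183 → 347
276 + 347 → 623
Huffman total = 103 + 183 + 276 + 347 + 623 = 1532 bits.
Saving = 1869 − 1532 = 337 bits.

337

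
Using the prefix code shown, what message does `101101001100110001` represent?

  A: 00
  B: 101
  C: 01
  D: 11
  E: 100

Read left to right; each codeword is recognised as soon as it completes (prefix code):
  101→B | 101→B | 00→A | 11→D | 00→A | 11→D | 00→A | 01→C
Decoded message: BBADADAC

BBADADAC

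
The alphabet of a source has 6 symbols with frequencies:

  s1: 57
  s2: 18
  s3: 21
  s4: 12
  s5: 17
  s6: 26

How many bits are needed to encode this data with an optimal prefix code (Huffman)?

Build the Huffman tree bottom-up:
merge s4(12) and s5(17): 29
merge s2(18) and s3(21): 39
merge s6(26) and 29: 55
merge 39 and 55: 94
merge s1(57) and 94: 151
Total encoded bits = sum of merged weights = 29 + 39 + 55 + 94 + 151 = 368.

368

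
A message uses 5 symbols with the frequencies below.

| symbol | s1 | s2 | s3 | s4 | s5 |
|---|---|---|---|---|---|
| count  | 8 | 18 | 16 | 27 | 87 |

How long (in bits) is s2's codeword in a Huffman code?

Repeatedly merge the two smallest:
merge s1(8) and s3(16): 24
merge s2(18) and 24: 42
merge s4(27) and 42: 69
merge 69 and s5(87): 156
s2's leaf is at depth 3, giving a 3-bit codeword.

3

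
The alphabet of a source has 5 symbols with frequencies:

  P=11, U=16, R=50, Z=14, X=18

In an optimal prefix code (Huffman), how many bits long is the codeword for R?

1

Repeatedly merge the two smallest:
P(11) + Z(14) → 25
U(16) + X(18) → 34
25 + 34 → 59
R(50) + 59 → 109
R is merged only at the final step, so code length = 1.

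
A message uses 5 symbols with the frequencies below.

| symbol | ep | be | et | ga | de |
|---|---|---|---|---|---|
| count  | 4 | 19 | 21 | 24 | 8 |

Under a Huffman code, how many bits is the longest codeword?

3

Merge the two lowest-weight nodes at each step:
ep(4) + de(8) → 12
12 + be(19) → 31
et(21) + ga(24) → 45
31 + 45 → 76
The first pair merged (ep, de) ends up deepest, at depth 3.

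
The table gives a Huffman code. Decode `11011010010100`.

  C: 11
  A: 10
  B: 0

Read left to right; each codeword is recognised as soon as it completes (prefix code):
  11→C | 0→B | 11→C | 0→B | 10→A | 0→B | 10→A | 10→A | 0→B
Decoded message: CBCBABAAB

CBCBABAAB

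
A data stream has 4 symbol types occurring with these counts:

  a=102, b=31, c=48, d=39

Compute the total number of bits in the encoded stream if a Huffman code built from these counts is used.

Merge the two smallest weights repeatedly:
combine b(31), d(39) → 70
combine c(48), 70 → 118
combine a(102), 118 → 220
Total encoded bits = sum of merged weights = 70 + 118 + 220 = 408.

408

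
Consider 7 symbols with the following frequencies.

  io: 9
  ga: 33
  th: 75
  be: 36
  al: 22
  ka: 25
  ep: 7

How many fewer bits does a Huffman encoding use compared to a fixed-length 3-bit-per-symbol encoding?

96

Fixed-length: 3 bits × 207 symbols = 621 bits.
Huffman merges:
combine ep(7), io(9) → 16
combine 16, al(22) → 38
combine ka(25), ga(33) → 58
combine be(36), 38 → 74
combine 58, 74 → 132
combine th(75), 132 → 207
Huffman total = 16 + 38 + 58 + 74 + 132 + 207 = 525 bits.
Saving = 621 − 525 = 96 bits.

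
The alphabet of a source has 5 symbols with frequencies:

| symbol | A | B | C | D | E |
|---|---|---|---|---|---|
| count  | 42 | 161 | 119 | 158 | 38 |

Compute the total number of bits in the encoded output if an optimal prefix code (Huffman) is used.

Merge the two smallest weights repeatedly:
merge E(38) and A(42): 80
merge 80 and C(119): 199
merge D(158) and B(161): 319
merge 199 and 319: 518
The encoded length is the sum of every internal node's weight: 80 + 199 + 319 + 518 = 1116 bits.

1116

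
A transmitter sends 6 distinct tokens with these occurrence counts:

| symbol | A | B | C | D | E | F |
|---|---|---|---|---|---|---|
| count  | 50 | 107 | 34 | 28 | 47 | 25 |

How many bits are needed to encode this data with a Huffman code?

Build the Huffman tree bottom-up:
merge F(25) and D(28): 53
merge C(34) and E(47): 81
merge A(50) and 53: 103
merge 81 and 103: 184
merge B(107) and 184: 291
The encoded length is the sum of every internal node's weight: 53 + 81 + 103 + 184 + 291 = 712 bits.

712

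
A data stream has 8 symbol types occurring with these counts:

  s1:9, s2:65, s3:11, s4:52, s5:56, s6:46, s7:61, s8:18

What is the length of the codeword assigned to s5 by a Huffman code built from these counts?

3

Huffman merges, smallest pair first:
merge s1(9) and s3(11): 20
merge s8(18) and 20: 38
merge 38 and s6(46): 84
merge s4(52) and s5(56): 108
merge s7(61) and s2(65): 126
merge 84 and 108: 192
merge 126 and 192: 318
s5 sits 3 levels below the root, so its codeword is 3 bits.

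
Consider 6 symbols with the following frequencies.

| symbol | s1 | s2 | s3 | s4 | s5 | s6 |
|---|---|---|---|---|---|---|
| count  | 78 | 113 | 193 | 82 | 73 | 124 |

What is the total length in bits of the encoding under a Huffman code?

Greedily combine the two least-frequent nodes:
combine s5(73), s1(78) → 151
combine s4(82), s2(113) → 195
combine s6(124), 151 → 275
combine s3(193), 195 → 388
combine 275, 388 → 663
Total encoded bits = sum of merged weights = 151 + 195 + 275 + 388 + 663 = 1672.

1672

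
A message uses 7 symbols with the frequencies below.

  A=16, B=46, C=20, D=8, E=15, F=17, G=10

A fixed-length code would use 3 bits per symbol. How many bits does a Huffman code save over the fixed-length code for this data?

48

Fixed-length: 3 bits × 132 symbols = 396 bits.
Huffman merges:
merge D(8) and G(10): 18
merge E(15) and A(16): 31
merge F(17) and 18: 35
merge C(20) and 31: 51
merge 35 and B(46): 81
merge 51 and 81: 132
Huffman total = 18 + 31 + 35 + 51 + 81 + 132 = 348 bits.
Saving = 396 − 348 = 48 bits.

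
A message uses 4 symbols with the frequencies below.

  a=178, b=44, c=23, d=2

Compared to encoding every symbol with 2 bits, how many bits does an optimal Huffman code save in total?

Fixed-length: 2 bits × 247 symbols = 494 bits.
Huffman merges:
combine d(2), c(23) → 25
combine 25, b(44) → 69
combine 69, a(178) → 247
Huffman total = 25 + 69 + 247 = 341 bits.
Saving = 494 − 341 = 153 bits.

153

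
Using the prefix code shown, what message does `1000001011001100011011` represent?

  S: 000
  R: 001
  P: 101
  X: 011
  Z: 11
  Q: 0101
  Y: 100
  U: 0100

YSPYZSZX

Read left to right; each codeword is recognised as soon as it completes (prefix code):
  100→Y | 000→S | 101→P | 100→Y | 11→Z | 000→S | 11→Z | 011→X
Decoded message: YSPYZSZX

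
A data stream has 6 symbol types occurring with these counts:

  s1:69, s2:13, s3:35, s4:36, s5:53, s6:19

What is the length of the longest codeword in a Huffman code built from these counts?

4

Merge the two lowest-weight nodes at each step:
combine s2(13), s6(19) → 32
combine 32, s3(35) → 67
combine s4(36), s5(53) → 89
combine 67, s1(69) → 136
combine 89, 136 → 225
The rarest symbols sit at the bottom; the longest codeword is 4 bits.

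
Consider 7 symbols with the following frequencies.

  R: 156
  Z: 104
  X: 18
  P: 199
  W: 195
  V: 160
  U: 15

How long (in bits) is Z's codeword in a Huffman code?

4

Huffman merges, smallest pair first:
merge U(15) and X(18): 33
merge 33 and Z(104): 137
merge 137 and R(156): 293
merge V(160) and W(195): 355
merge P(199) and 293: 492
merge 355 and 492: 847
Z sits 4 levels below the root, so its codeword is 4 bits.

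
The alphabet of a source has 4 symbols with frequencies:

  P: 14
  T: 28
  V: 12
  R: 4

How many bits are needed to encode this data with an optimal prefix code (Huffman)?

Build the Huffman tree bottom-up:
combine R(4), V(12) → 16
combine P(14), 16 → 30
combine T(28), 30 → 58
The encoded length is the sum of every internal node's weight: 16 + 30 + 58 = 104 bits.

104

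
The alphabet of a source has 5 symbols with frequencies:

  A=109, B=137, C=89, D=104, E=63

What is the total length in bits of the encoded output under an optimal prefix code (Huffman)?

1156

Build the Huffman tree bottom-up:
E(63) + C(89) → 152
D(104) + A(109) → 213
B(137) + 152 → 289
213 + 289 → 502
The encoded length is the sum of every internal node's weight: 152 + 213 + 289 + 502 = 1156 bits.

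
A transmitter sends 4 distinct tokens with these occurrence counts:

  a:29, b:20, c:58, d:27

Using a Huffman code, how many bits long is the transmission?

Build the Huffman tree bottom-up:
merge b(20) and d(27): 47
merge a(29) and 47: 76
merge c(58) and 76: 134
Total encoded bits = sum of merged weights = 47 + 76 + 134 = 257.

257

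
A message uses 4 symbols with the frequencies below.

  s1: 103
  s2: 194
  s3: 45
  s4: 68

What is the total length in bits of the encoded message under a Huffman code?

739

Greedily combine the two least-frequent nodes:
combine s3(45), s4(68) → 113
combine s1(103), 113 → 216
combine s2(194), 216 → 410
The encoded length is the sum of every internal node's weight: 113 + 216 + 410 = 739 bits.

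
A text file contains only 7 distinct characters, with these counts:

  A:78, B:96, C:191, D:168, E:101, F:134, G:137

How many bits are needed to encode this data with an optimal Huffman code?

2524

Greedily combine the two least-frequent nodes:
combine A(78), B(96) → 174
combine E(101), F(134) → 235
combine G(137), D(168) → 305
combine 174, C(191) → 365
combine 235, 305 → 540
combine 365, 540 → 905
The encoded length is the sum of every internal node's weight: 174 + 235 + 305 + 365 + 540 + 905 = 2524 bits.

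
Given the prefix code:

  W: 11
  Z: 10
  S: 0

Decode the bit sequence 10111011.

Read left to right; each codeword is recognised as soon as it completes (prefix code):
  10→Z | 11→W | 10→Z | 11→W
Decoded message: ZWZW

ZWZW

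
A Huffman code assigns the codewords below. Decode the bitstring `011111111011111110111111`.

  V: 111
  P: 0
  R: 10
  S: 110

Read left to right; each codeword is recognised as soon as it completes (prefix code):
  0→P | 111→V | 111→V | 110→S | 111→V | 111→V | 10→R | 111→V | 111→V
Decoded message: PVVSVVRVV

PVVSVVRVV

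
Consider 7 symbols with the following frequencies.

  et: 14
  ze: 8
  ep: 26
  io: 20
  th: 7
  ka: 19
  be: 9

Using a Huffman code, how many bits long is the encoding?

Build the Huffman tree bottom-up:
th(7) + ze(8) → 15
be(9) + et(14) → 23
15 + ka(19) → 34
io(20) + 23 → 43
ep(26) + 34 → 60
43 + 60 → 103
Each symbol's bit-cost is frequency × depth; summing gives 278 bits (equivalently 15 + 23 + 34 + 43 + 60 + 103).

278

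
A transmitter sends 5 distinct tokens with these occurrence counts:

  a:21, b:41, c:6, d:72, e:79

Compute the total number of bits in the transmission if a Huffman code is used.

454

Merge the two smallest weights repeatedly:
c(6) + a(21) → 27
27 + b(41) → 68
68 + d(72) → 140
e(79) + 140 → 219
The encoded length is the sum of every internal node's weight: 27 + 68 + 140 + 219 = 454 bits.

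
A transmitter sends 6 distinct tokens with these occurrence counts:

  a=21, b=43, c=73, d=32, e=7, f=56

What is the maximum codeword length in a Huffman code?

Merge the two lowest-weight nodes at each step:
e(7) + a(21) → 28
28 + d(32) → 60
b(43) + f(56) → 99
60 + c(73) → 133
99 + 133 → 232
The first pair merged (e, a) ends up deepest, at depth 4.

4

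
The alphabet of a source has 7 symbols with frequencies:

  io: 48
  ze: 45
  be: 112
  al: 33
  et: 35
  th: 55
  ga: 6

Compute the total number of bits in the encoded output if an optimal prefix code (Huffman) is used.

874

Merge the two smallest weights repeatedly:
combine ga(6), al(33) → 39
combine et(35), 39 → 74
combine ze(45), io(48) → 93
combine th(55), 74 → 129
combine 93, be(112) → 205
combine 129, 205 → 334
The encoded length is the sum of every internal node's weight: 39 + 74 + 93 + 129 + 205 + 334 = 874 bits.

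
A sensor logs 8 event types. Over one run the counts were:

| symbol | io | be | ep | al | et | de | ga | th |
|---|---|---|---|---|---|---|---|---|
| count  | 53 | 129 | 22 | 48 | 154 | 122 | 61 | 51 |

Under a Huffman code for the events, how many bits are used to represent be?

2

Build the tree from the bottom:
merge ep(22) and al(48): 70
merge th(51) and io(53): 104
merge ga(61) and 70: 131
merge 104 and de(122): 226
merge be(129) and 131: 260
merge et(154) and 226: 380
merge 260 and 380: 640
be sits 2 levels below the root, so its codeword is 2 bits.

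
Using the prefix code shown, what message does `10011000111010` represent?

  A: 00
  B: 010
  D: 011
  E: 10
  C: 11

Read left to right; each codeword is recognised as soon as it completes (prefix code):
  10→E | 011→D | 00→A | 011→D | 10→E | 10→E
Decoded message: EDADEE

EDADEE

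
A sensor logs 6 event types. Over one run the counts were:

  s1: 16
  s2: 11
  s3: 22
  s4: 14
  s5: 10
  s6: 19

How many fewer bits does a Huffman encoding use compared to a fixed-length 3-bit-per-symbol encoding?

Fixed-length: 3 bits × 92 symbols = 276 bits.
Huffman merges:
combine s5(10), s2(11) → 21
combine s4(14), s1(16) → 30
combine s6(19), 21 → 40
combine s3(22), 30 → 52
combine 40, 52 → 92
Huffman total = 21 + 30 + 40 + 52 + 92 = 235 bits.
Saving = 276 − 235 = 41 bits.

41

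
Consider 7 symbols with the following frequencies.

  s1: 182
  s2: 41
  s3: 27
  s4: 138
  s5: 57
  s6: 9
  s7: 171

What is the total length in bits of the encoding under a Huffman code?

1497

Merge the two smallest weights repeatedly:
merge s6(9) and s3(27): 36
merge 36 and s2(41): 77
merge s5(57) and 77: 134
merge 134 and s4(138): 272
merge s7(171) and s1(182): 353
merge 272 and 353: 625
Total encoded bits = sum of merged weights = 36 + 77 + 134 + 272 + 353 + 625 = 1497.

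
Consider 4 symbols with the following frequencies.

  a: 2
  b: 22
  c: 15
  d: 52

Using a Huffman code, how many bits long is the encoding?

147

Build the Huffman tree bottom-up:
combine a(2), c(15) → 17
combine 17, b(22) → 39
combine 39, d(52) → 91
Each symbol's bit-cost is frequency × depth; summing gives 147 bits (equivalently 17 + 39 + 91).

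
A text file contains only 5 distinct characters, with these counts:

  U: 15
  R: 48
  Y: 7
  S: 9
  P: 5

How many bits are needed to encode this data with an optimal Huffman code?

153

Build the Huffman tree bottom-up:
merge P(5) and Y(7): 12
merge S(9) and 12: 21
merge U(15) and 21: 36
merge 36 and R(48): 84
The encoded length is the sum of every internal node's weight: 12 + 21 + 36 + 84 = 153 bits.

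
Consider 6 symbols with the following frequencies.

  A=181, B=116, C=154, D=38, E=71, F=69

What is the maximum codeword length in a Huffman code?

Merge the two lowest-weight nodes at each step:
combine D(38), F(69) → 107
combine E(71), 107 → 178
combine B(116), C(154) → 270
combine 178, A(181) → 359
combine 270, 359 → 629
The first pair merged (D, F) ends up deepest, at depth 4.

4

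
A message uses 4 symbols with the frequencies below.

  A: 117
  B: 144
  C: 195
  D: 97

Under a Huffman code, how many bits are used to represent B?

Huffman merges, smallest pair first:
merge D(97) and A(117): 214
merge B(144) and C(195): 339
merge 214 and 339: 553
B's leaf is at depth 2, giving a 2-bit codeword.

2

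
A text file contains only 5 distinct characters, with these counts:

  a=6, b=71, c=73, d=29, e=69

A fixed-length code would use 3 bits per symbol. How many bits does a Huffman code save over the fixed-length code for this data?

Fixed-length: 3 bits × 248 symbols = 744 bits.
Huffman merges:
merge a(6) and d(29): 35
merge 35 and e(69): 104
merge b(71) and c(73): 144
merge 104 and 144: 248
Huffman total = 35 + 104 + 144 + 248 = 531 bits.
Saving = 744 − 531 = 213 bits.

213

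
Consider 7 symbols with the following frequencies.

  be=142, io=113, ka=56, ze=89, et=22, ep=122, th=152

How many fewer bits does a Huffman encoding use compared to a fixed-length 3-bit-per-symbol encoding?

216

Fixed-length: 3 bits × 696 symbols = 2088 bits.
Huffman merges:
et(22) + ka(56) → 78
78 + ze(89) → 167
io(113) + ep(122) → 235
be(142) + th(152) → 294
167 + 235 → 402
294 + 402 → 696
Huffman total = 78 + 167 + 235 + 294 + 402 + 696 = 1872 bits.
Saving = 2088 − 1872 = 216 bits.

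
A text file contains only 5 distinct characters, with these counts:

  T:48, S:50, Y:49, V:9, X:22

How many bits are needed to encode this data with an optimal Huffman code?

Greedily combine the two least-frequent nodes:
V(9) + X(22) → 31
31 + T(48) → 79
Y(49) + S(50) → 99
79 + 99 → 178
Total encoded bits = sum of merged weights = 31 + 79 + 99 + 178 = 387.

387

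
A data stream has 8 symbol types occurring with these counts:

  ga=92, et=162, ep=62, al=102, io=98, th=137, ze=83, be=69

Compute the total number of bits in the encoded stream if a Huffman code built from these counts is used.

Merge the two smallest weights repeatedly:
ep(62) + be(69) → 131
ze(83) + ga(92) → 175
io(98) + al(102) → 200
131 + th(137) → 268
et(162) + 175 → 337
200 + 268 → 468
337 + 468 → 805
Total encoded bits = sum of merged weights = 131 + 175 + 200 + 268 + 337 + 468 + 805 = 2384.

2384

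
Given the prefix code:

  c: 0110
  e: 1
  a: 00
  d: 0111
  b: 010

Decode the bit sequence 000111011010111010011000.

adcedbca

Read left to right; each codeword is recognised as soon as it completes (prefix code):
  00→a | 0111→d | 0110→c | 1→e | 0111→d | 010→b | 0110→c | 00→a
Decoded message: adcedbca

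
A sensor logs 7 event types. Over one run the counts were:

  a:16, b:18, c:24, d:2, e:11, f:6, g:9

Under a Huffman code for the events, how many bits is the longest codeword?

4

Merge the two lowest-weight nodes at each step:
combine d(2), f(6) → 8
combine 8, g(9) → 17
combine e(11), a(16) → 27
combine 17, b(18) → 35
combine c(24), 27 → 51
combine 35, 51 → 86
The rarest symbols sit at the bottom; the longest codeword is 4 bits.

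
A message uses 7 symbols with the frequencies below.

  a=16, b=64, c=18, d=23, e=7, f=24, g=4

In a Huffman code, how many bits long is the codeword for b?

Build the tree from the bottom:
combine g(4), e(7) → 11
combine 11, a(16) → 27
combine c(18), d(23) → 41
combine f(24), 27 → 51
combine 41, 51 → 92
combine b(64), 92 → 156
b is merged only at the final step, so code length = 1.

1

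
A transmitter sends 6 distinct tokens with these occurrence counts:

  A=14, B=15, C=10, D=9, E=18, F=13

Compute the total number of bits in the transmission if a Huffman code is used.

204

Build the Huffman tree bottom-up:
merge D(9) and C(10): 19
merge F(13) and A(14): 27
merge B(15) and E(18): 33
merge 19 and 27: 46
merge 33 and 46: 79
Total encoded bits = sum of merged weights = 19 + 27 + 33 + 46 + 79 = 204.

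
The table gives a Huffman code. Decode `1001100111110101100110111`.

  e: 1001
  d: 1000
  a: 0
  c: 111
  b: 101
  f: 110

Read left to right; each codeword is recognised as soon as it completes (prefix code):
  1001→e | 1001→e | 111→c | 101→b | 0→a | 110→f | 0→a | 110→f | 111→c
Decoded message: eecbafafc

eecbafafc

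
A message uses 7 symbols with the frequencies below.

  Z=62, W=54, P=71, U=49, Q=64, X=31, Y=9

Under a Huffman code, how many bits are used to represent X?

Build the tree from the bottom:
merge Y(9) and X(31): 40
merge 40 and U(49): 89
merge W(54) and Z(62): 116
merge Q(64) and P(71): 135
merge 89 and 116: 205
merge 135 and 205: 340
X sits 4 levels below the root, so its codeword is 4 bits.

4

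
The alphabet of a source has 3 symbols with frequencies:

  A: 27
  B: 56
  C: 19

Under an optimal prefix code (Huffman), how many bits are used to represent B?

1

Huffman merges, smallest pair first:
combine C(19), A(27) → 46
combine 46, B(56) → 102
B is a child of the root — depth 1, so its codeword is a single bit.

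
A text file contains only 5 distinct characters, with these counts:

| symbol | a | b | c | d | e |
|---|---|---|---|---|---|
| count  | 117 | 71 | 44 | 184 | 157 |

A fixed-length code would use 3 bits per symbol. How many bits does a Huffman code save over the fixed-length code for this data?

Fixed-length: 3 bits × 573 symbols = 1719 bits.
Huffman merges:
merge c(44) and b(71): 115
merge 115 and a(117): 232
merge e(157) and d(184): 341
merge 232 and 341: 573
Huffman total = 115 + 232 + 341 + 573 = 1261 bits.
Saving = 1719 − 1261 = 458 bits.

458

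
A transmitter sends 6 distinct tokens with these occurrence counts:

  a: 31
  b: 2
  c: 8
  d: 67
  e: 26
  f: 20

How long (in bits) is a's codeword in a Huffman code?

2

Huffman merges, smallest pair first:
merge b(2) and c(8): 10
merge 10 and f(20): 30
merge e(26) and 30: 56
merge a(31) and 56: 87
merge d(67) and 87: 154
The subtree containing a is merged 2 times, so code length = 2.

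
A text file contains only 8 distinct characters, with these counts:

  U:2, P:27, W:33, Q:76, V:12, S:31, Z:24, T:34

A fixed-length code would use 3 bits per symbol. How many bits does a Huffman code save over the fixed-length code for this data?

62

Fixed-length: 3 bits × 239 symbols = 717 bits.
Huffman merges:
merge U(2) and V(12): 14
merge 14 and Z(24): 38
merge P(27) and S(31): 58
merge W(33) and T(34): 67
merge 38 and 58: 96
merge 67 and Q(76): 143
merge 96 and 143: 239
Huffman total = 14 + 38 + 58 + 67 + 96 + 143 + 239 = 655 bits.
Saving = 717 − 655 = 62 bits.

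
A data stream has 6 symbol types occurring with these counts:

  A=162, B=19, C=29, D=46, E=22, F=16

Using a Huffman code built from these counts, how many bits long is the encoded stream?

Greedily combine the two least-frequent nodes:
combine F(16), B(19) → 35
combine E(22), C(29) → 51
combine 35, D(46) → 81
combine 51, 81 → 132
combine 132, A(162) → 294
Total encoded bits = sum of merged weights = 35 + 51 + 81 + 132 + 294 = 593.

593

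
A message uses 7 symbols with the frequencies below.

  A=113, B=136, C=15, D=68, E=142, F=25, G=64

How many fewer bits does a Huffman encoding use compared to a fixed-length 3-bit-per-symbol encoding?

247

Fixed-length: 3 bits × 563 symbols = 1689 bits.
Huffman merges:
combine C(15), F(25) → 40
combine 40, G(64) → 104
combine D(68), 104 → 172
combine A(113), B(136) → 249
combine E(142), 172 → 314
combine 249, 314 → 563
Huffman total = 40 + 104 + 172 + 249 + 314 + 563 = 1442 bits.
Saving = 1689 − 1442 = 247 bits.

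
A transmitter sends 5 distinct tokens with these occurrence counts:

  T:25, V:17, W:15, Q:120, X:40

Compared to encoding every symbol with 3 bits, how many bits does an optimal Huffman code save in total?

248

Fixed-length: 3 bits × 217 symbols = 651 bits.
Huffman merges:
W(15) + V(17) → 32
T(25) + 32 → 57
X(40) + 57 → 97
97 + Q(120) → 217
Huffman total = 32 + 57 + 97 + 217 = 403 bits.
Saving = 651 − 403 = 248 bits.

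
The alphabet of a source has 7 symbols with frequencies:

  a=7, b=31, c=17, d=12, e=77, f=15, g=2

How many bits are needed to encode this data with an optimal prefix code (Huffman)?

Build the Huffman tree bottom-up:
g(2) + a(7) → 9
9 + d(12) → 21
f(15) + c(17) → 32
21 + b(31) → 52
32 + 52 → 84
e(77) + 84 → 161
The encoded length is the sum of every internal node's weight: 9 + 21 + 32 + 52 + 84 + 161 = 359 bits.

359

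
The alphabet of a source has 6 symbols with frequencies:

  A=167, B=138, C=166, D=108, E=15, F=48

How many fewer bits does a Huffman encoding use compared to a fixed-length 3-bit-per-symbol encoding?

408

Fixed-length: 3 bits × 642 symbols = 1926 bits.
Huffman merges:
E(15) + F(48) → 63
63 + D(108) → 171
B(138) + C(166) → 304
A(167) + 171 → 338
304 + 338 → 642
Huffman total = 63 + 171 + 304 + 338 + 642 = 1518 bits.
Saving = 1926 − 1518 = 408 bits.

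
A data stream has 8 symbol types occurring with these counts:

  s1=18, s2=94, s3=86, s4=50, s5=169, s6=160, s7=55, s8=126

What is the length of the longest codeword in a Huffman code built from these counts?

5

Merge the two lowest-weight nodes at each step:
s1(18) + s4(50) → 68
s7(55) + 68 → 123
s3(86) + s2(94) → 180
123 + s8(126) → 249
s6(160) + s5(169) → 329
180 + 249 → 429
329 + 429 → 758
The rarest symbols sit at the bottom; the longest codeword is 5 bits.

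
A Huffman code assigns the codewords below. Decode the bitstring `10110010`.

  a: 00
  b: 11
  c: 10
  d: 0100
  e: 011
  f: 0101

cbac

Read left to right; each codeword is recognised as soon as it completes (prefix code):
  10→c | 11→b | 00→a | 10→c
Decoded message: cbac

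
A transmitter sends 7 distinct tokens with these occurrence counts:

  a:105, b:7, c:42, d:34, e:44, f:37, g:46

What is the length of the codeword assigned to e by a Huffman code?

Build the tree from the bottom:
b(7) + d(34) → 41
f(37) + 41 → 78
c(42) + e(44) → 86
g(46) + 78 → 124
86 + a(105) → 191
124 + 191 → 315
e's leaf is at depth 3, giving a 3-bit codeword.

3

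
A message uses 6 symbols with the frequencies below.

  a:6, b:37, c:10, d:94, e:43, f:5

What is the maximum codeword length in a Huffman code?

5

Merge the two lowest-weight nodes at each step:
combine f(5), a(6) → 11
combine c(10), 11 → 21
combine 21, b(37) → 58
combine e(43), 58 → 101
combine d(94), 101 → 195
Maximum depth reached is 5.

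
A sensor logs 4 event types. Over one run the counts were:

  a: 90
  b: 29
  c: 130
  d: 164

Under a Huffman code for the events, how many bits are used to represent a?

Build the tree from the bottom:
combine b(29), a(90) → 119
combine 119, c(130) → 249
combine d(164), 249 → 413
The subtree containing a is merged 3 times, so code length = 3.

3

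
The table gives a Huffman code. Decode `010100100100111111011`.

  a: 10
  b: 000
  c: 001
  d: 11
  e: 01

Read left to right; each codeword is recognised as soon as it completes (prefix code):
  01→e | 01→e | 001→c | 001→c | 001→c | 11→d | 11→d | 10→a | 11→d
Decoded message: eecccddad

eecccddad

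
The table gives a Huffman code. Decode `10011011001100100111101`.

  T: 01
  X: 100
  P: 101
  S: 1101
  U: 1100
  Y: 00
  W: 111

Read left to right; each codeword is recognised as soon as it completes (prefix code):
  100→X | 1101→S | 100→X | 1100→U | 100→X | 111→W | 101→P
Decoded message: XSXUXWP

XSXUXWP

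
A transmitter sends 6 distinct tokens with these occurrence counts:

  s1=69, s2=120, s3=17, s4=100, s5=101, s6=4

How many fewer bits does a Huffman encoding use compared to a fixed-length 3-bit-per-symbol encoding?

300

Fixed-length: 3 bits × 411 symbols = 1233 bits.
Huffman merges:
s6(4) + s3(17) → 21
21 + s1(69) → 90
90 + s4(100) → 190
s5(101) + s2(120) → 221
190 + 221 → 411
Huffman total = 21 + 90 + 190 + 221 + 411 = 933 bits.
Saving = 1233 − 933 = 300 bits.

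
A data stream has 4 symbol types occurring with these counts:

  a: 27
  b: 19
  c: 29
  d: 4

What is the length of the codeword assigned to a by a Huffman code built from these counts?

2

Build the tree from the bottom:
combine d(4), b(19) → 23
combine 23, a(27) → 50
combine c(29), 50 → 79
a's leaf is at depth 2, giving a 2-bit codeword.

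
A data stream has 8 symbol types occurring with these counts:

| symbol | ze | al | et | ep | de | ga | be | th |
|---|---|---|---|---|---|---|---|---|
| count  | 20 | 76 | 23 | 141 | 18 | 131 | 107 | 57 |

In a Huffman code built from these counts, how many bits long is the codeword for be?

3

Build the tree from the bottom:
merge de(18) and ze(20): 38
merge et(23) and 38: 61
merge th(57) and 61: 118
merge al(76) and be(107): 183
merge 118 and ga(131): 249
merge ep(141) and 183: 324
merge 249 and 324: 573
be's leaf is at depth 3, giving a 3-bit codeword.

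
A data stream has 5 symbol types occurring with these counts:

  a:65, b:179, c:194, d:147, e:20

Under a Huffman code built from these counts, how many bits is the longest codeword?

3

Merge the two lowest-weight nodes at each step:
combine e(20), a(65) → 85
combine 85, d(147) → 232
combine b(179), c(194) → 373
combine 232, 373 → 605
The first pair merged (e, a) ends up deepest, at depth 3.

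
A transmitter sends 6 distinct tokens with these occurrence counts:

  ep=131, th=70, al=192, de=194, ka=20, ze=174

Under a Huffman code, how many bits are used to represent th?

4

Build the tree from the bottom:
ka(20) + th(70) → 90
90 + ep(131) → 221
ze(174) + al(192) → 366
de(194) + 221 → 415
366 + 415 → 781
The subtree containing th is merged 4 times, so code length = 4.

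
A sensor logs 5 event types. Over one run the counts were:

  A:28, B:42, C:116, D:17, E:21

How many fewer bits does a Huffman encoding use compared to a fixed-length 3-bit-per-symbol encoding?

236

Fixed-length: 3 bits × 224 symbols = 672 bits.
Huffman merges:
merge D(17) and E(21): 38
merge A(28) and 38: 66
merge B(42) and 66: 108
merge 108 and C(116): 224
Huffman total = 38 + 66 + 108 + 224 = 436 bits.
Saving = 672 − 436 = 236 bits.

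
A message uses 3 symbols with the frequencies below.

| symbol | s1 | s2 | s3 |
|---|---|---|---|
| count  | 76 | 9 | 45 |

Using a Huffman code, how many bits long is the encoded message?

Merge the two smallest weights repeatedly:
s2(9) + s3(45) → 54
54 + s1(76) → 130
Total encoded bits = sum of merged weights = 54 + 130 = 184.

184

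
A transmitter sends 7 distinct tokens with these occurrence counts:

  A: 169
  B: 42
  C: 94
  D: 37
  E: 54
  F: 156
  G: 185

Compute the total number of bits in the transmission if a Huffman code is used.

Build the Huffman tree bottom-up:
merge D(37) and B(42): 79
merge E(54) and 79: 133
merge C(94) and 133: 227
merge F(156) and A(169): 325
merge G(185) and 227: 412
merge 325 and 412: 737
Total encoded bits = sum of merged weights = 79 + 133 + 227 + 325 + 412 + 737 = 1913.

1913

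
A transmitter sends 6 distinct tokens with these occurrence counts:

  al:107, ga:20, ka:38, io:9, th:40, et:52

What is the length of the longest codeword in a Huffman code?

Merge the two lowest-weight nodes at each step:
io(9) + ga(20) → 29
29 + ka(38) → 67
th(40) + et(52) → 92
67 + 92 → 159
al(107) + 159 → 266
Maximum depth reached is 4.

4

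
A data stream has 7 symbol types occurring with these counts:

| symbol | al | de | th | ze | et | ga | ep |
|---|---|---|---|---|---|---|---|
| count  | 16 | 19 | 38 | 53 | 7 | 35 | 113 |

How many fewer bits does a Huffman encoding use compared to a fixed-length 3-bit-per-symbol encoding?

161

Fixed-length: 3 bits × 281 symbols = 843 bits.
Huffman merges:
et(7) + al(16) → 23
de(19) + 23 → 42
ga(35) + th(38) → 73
42 + ze(53) → 95
73 + 95 → 168
ep(113) + 168 → 281
Huffman total = 23 + 42 + 73 + 95 + 168 + 281 = 682 bits.
Saving = 843 − 682 = 161 bits.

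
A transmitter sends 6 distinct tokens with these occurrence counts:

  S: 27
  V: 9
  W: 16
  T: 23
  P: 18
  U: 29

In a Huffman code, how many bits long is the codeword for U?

2

Repeatedly merge the two smallest:
V(9) + W(16) → 25
P(18) + T(23) → 41
25 + S(27) → 52
U(29) + 41 → 70
52 + 70 → 122
U's leaf is at depth 2, giving a 2-bit codeword.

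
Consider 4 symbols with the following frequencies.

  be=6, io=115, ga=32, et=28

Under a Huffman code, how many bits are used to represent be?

3

Huffman merges, smallest pair first:
combine be(6), et(28) → 34
combine ga(32), 34 → 66
combine 66, io(115) → 181
be sits 3 levels below the root, so its codeword is 3 bits.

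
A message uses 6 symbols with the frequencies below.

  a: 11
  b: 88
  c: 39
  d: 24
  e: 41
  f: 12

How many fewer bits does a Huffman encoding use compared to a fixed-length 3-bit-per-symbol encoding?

153

Fixed-length: 3 bits × 215 symbols = 645 bits.
Huffman merges:
a(11) + f(12) → 23
23 + d(24) → 47
c(39) + e(41) → 80
47 + 80 → 127
b(88) + 127 → 215
Huffman total = 23 + 47 + 80 + 127 + 215 = 492 bits.
Saving = 645 − 492 = 153 bits.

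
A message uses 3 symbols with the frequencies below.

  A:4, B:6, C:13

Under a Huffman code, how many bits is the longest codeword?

2

Merge the two lowest-weight nodes at each step:
A(4) + B(6) → 10
10 + C(13) → 23
The rarest symbols sit at the bottom; the longest codeword is 2 bits.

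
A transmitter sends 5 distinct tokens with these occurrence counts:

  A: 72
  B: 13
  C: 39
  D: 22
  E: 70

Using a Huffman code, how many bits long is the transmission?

467

Greedily combine the two least-frequent nodes:
merge B(13) and D(22): 35
merge 35 and C(39): 74
merge E(70) and A(72): 142
merge 74 and 142: 216
Each symbol's bit-cost is frequency × depth; summing gives 467 bits (equivalently 35 + 74 + 142 + 216).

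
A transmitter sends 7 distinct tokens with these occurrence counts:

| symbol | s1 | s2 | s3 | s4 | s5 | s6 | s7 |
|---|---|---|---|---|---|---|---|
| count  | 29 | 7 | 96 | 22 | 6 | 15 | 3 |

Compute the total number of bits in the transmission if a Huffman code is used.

Merge the two smallest weights repeatedly:
s7(3) + s5(6) → 9
s2(7) + 9 → 16
s6(15) + 16 → 31
s4(22) + s1(29) → 51
31 + 51 → 82
82 + s3(96) → 178
Each symbol's bit-cost is frequency × depth; summing gives 367 bits (equivalently 9 + 16 + 31 + 51 + 82 + 178).

367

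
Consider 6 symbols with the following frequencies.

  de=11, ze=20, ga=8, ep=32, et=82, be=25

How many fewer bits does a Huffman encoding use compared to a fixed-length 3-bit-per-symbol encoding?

145

Fixed-length: 3 bits × 178 symbols = 534 bits.
Huffman merges:
ga(8) + de(11) → 19
19 + ze(20) → 39
be(25) + ep(32) → 57
39 + 57 → 96
et(82) + 96 → 178
Huffman total = 19 + 39 + 57 + 96 + 178 = 389 bits.
Saving = 534 − 389 = 145 bits.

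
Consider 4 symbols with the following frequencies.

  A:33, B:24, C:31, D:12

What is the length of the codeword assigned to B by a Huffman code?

Huffman merges, smallest pair first:
D(12) + B(24) → 36
C(31) + A(33) → 64
36 + 64 → 100
B's leaf is at depth 2, giving a 2-bit codeword.

2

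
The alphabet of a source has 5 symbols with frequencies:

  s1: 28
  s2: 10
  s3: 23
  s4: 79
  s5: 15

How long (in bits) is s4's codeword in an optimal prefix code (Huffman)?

Repeatedly merge the two smallest:
combine s2(10), s5(15) → 25
combine s3(23), 25 → 48
combine s1(28), 48 → 76
combine 76, s4(79) → 155
s4 is a child of the root — depth 1, so its codeword is a single bit.

1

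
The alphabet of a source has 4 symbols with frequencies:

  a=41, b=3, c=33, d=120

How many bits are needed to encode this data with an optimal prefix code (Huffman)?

310

Build the Huffman tree bottom-up:
b(3) + c(33) → 36
36 + a(41) → 77
77 + d(120) → 197
Each symbol's bit-cost is frequency × depth; summing gives 310 bits (equivalently 36 + 77 + 197).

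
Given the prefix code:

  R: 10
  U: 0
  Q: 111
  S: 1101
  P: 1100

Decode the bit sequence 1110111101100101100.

Read left to right; each codeword is recognised as soon as it completes (prefix code):
  111→Q | 0→U | 111→Q | 10→R | 1100→P | 10→R | 1100→P
Decoded message: QUQRPRP

QUQRPRP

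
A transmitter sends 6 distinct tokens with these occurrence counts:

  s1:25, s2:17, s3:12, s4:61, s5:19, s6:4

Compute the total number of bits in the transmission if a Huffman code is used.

Merge the two smallest weights repeatedly:
merge s6(4) and s3(12): 16
merge 16 and s2(17): 33
merge s5(19) and s1(25): 44
merge 33 and 44: 77
merge s4(61) and 77: 138
Each symbol's bit-cost is frequency × depth; summing gives 308 bits (equivalently 16 + 33 + 44 + 77 + 138).

308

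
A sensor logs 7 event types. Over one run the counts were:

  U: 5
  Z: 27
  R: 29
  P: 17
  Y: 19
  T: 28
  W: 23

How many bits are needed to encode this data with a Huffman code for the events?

409

Merge the two smallest weights repeatedly:
merge U(5) and P(17): 22
merge Y(19) and 22: 41
merge W(23) and Z(27): 50
merge T(28) and R(29): 57
merge 41 and 50: 91
merge 57 and 91: 148
Each symbol's bit-cost is frequency × depth; summing gives 409 bits (equivalently 22 + 41 + 50 + 57 + 91 + 148).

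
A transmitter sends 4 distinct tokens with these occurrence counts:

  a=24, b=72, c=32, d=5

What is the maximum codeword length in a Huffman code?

3

Merge the two lowest-weight nodes at each step:
merge d(5) and a(24): 29
merge 29 and c(32): 61
merge 61 and b(72): 133
Maximum depth reached is 3.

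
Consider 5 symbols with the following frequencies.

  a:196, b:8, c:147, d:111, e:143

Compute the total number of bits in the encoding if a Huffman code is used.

Merge the two smallest weights repeatedly:
b(8) + d(111) → 119
119 + e(143) → 262
c(147) + a(196) → 343
262 + 343 → 605
Each symbol's bit-cost is frequency × depth; summing gives 1329 bits (equivalently 119 + 262 + 343 + 605).

1329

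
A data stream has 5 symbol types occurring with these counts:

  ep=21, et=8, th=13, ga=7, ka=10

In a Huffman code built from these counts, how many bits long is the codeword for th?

Repeatedly merge the two smallest:
combine ga(7), et(8) → 15
combine ka(10), th(13) → 23
combine 15, ep(21) → 36
combine 23, 36 → 59
th sits 2 levels below the root, so its codeword is 2 bits.

2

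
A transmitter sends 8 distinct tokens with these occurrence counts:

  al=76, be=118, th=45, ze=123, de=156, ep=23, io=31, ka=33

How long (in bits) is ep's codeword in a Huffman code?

Build the tree from the bottom:
combine ep(23), io(31) → 54
combine ka(33), th(45) → 78
combine 54, al(76) → 130
combine 78, be(118) → 196
combine ze(123), 130 → 253
combine de(156), 196 → 352
combine 253, 352 → 605
ep's leaf is at depth 4, giving a 4-bit codeword.

4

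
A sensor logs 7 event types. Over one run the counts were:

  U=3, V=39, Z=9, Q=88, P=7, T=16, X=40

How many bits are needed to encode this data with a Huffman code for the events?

454

Merge the two smallest weights repeatedly:
combine U(3), P(7) → 10
combine Z(9), 10 → 19
combine T(16), 19 → 35
combine 35, V(39) → 74
combine X(40), 74 → 114
combine Q(88), 114 → 202
Each symbol's bit-cost is frequency × depth; summing gives 454 bits (equivalently 10 + 19 + 35 + 74 + 114 + 202).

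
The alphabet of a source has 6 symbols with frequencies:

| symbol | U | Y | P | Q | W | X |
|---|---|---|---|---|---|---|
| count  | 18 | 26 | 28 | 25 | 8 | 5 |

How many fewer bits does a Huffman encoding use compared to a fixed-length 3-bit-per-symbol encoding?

66

Fixed-length: 3 bits × 110 symbols = 330 bits.
Huffman merges:
combine X(5), W(8) → 13
combine 13, U(18) → 31
combine Q(25), Y(26) → 51
combine P(28), 31 → 59
combine 51, 59 → 110
Huffman total = 13 + 31 + 51 + 59 + 110 = 264 bits.
Saving = 330 − 264 = 66 bits.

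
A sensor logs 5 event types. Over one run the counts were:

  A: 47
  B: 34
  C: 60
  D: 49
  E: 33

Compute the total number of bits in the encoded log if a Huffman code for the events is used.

513

Greedily combine the two least-frequent nodes:
combine E(33), B(34) → 67
combine A(47), D(49) → 96
combine C(60), 67 → 127
combine 96, 127 → 223
Total encoded bits = sum of merged weights = 67 + 96 + 127 + 223 = 513.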